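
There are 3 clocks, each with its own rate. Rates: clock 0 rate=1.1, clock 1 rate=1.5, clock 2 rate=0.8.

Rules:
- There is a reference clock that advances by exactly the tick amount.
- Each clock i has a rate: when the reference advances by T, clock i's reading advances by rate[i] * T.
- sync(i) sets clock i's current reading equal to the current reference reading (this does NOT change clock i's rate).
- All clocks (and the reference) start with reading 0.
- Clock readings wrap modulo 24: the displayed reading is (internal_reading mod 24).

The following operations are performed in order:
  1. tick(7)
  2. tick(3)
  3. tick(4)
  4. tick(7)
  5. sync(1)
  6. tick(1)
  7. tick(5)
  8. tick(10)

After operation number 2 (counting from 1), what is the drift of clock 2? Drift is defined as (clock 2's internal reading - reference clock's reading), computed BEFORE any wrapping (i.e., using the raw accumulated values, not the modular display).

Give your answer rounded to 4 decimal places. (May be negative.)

After op 1 tick(7): ref=7.0000 raw=[7.7000 10.5000 5.6000]
After op 2 tick(3): ref=10.0000 raw=[11.0000 15.0000 8.0000]
Drift of clock 2 after op 2: 8.0000 - 10.0000 = -2.0000

Answer: -2.0000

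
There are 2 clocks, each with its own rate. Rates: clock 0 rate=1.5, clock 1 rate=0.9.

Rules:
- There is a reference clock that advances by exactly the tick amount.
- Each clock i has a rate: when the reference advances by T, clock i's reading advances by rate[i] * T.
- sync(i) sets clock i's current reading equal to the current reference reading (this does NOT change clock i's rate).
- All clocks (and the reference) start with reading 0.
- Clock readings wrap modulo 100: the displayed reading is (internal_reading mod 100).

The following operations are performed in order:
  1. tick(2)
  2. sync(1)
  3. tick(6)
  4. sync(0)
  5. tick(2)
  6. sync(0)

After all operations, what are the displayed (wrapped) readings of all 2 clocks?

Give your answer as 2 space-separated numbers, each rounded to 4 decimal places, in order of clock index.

Answer: 10.0000 9.2000

Derivation:
After op 1 tick(2): ref=2.0000 raw=[3.0000 1.8000]
After op 2 sync(1): ref=2.0000 raw=[3.0000 2.0000]
After op 3 tick(6): ref=8.0000 raw=[12.0000 7.4000]
After op 4 sync(0): ref=8.0000 raw=[8.0000 7.4000]
After op 5 tick(2): ref=10.0000 raw=[11.0000 9.2000]
After op 6 sync(0): ref=10.0000 raw=[10.0000 9.2000]
Wrap final raw readings (mod 100): 10.0000 mod 100 = 10.0000; 9.2000 mod 100 = 9.2000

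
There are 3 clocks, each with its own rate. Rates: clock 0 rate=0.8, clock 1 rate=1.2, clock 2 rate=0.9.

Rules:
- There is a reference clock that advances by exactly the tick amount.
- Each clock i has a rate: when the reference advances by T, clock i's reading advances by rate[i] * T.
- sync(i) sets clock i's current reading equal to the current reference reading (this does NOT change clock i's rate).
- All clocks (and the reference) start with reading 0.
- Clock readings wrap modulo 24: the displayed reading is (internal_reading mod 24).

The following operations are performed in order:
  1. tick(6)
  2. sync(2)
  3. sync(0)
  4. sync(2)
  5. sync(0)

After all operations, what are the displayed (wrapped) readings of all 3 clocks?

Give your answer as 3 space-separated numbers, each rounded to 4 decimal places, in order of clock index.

After op 1 tick(6): ref=6.0000 raw=[4.8000 7.2000 5.4000]
After op 2 sync(2): ref=6.0000 raw=[4.8000 7.2000 6.0000]
After op 3 sync(0): ref=6.0000 raw=[6.0000 7.2000 6.0000]
After op 4 sync(2): ref=6.0000 raw=[6.0000 7.2000 6.0000]
After op 5 sync(0): ref=6.0000 raw=[6.0000 7.2000 6.0000]
Wrap final raw readings (mod 24): 6.0000 mod 24 = 6.0000; 7.2000 mod 24 = 7.2000; 6.0000 mod 24 = 6.0000

Answer: 6.0000 7.2000 6.0000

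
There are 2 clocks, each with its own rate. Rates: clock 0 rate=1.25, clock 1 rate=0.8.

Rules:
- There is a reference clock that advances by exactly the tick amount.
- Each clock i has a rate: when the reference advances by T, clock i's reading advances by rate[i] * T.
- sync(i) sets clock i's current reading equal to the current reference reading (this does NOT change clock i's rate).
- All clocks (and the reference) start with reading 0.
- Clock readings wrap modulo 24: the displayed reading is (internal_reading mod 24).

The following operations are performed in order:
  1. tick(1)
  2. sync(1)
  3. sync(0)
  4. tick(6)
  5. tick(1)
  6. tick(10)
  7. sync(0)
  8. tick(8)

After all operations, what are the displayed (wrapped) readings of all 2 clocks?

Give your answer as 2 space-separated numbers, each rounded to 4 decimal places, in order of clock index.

After op 1 tick(1): ref=1.0000 raw=[1.2500 0.8000]
After op 2 sync(1): ref=1.0000 raw=[1.2500 1.0000]
After op 3 sync(0): ref=1.0000 raw=[1.0000 1.0000]
After op 4 tick(6): ref=7.0000 raw=[8.5000 5.8000]
After op 5 tick(1): ref=8.0000 raw=[9.7500 6.6000]
After op 6 tick(10): ref=18.0000 raw=[22.2500 14.6000]
After op 7 sync(0): ref=18.0000 raw=[18.0000 14.6000]
After op 8 tick(8): ref=26.0000 raw=[28.0000 21.0000]
Wrap final raw readings (mod 24): 28.0000 mod 24 = 4.0000; 21.0000 mod 24 = 21.0000

Answer: 4.0000 21.0000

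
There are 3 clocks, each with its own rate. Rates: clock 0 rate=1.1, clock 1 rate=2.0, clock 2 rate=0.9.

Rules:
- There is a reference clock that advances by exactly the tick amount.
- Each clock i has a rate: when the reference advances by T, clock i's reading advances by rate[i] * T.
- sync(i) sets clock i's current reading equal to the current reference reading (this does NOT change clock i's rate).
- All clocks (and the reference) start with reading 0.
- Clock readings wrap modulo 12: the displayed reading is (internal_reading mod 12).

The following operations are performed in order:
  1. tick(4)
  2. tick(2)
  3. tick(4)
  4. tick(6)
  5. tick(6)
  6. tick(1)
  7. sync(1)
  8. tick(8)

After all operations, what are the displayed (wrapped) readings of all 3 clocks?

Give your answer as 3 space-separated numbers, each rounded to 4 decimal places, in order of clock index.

After op 1 tick(4): ref=4.0000 raw=[4.4000 8.0000 3.6000]
After op 2 tick(2): ref=6.0000 raw=[6.6000 12.0000 5.4000]
After op 3 tick(4): ref=10.0000 raw=[11.0000 20.0000 9.0000]
After op 4 tick(6): ref=16.0000 raw=[17.6000 32.0000 14.4000]
After op 5 tick(6): ref=22.0000 raw=[24.2000 44.0000 19.8000]
After op 6 tick(1): ref=23.0000 raw=[25.3000 46.0000 20.7000]
After op 7 sync(1): ref=23.0000 raw=[25.3000 23.0000 20.7000]
After op 8 tick(8): ref=31.0000 raw=[34.1000 39.0000 27.9000]
Wrap final raw readings (mod 12): 34.1000 mod 12 = 10.1000; 39.0000 mod 12 = 3.0000; 27.9000 mod 12 = 3.9000

Answer: 10.1000 3.0000 3.9000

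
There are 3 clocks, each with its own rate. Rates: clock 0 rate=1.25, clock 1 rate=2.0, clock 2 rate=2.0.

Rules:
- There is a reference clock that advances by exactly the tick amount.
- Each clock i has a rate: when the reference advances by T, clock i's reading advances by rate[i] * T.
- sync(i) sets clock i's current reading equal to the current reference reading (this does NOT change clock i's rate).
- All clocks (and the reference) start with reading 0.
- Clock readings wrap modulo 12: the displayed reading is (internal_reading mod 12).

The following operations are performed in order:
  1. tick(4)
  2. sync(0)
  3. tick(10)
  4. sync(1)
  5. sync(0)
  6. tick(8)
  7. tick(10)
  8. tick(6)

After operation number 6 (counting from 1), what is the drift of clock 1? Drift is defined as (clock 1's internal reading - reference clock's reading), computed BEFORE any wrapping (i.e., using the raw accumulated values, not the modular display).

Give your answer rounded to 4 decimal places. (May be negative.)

After op 1 tick(4): ref=4.0000 raw=[5.0000 8.0000 8.0000]
After op 2 sync(0): ref=4.0000 raw=[4.0000 8.0000 8.0000]
After op 3 tick(10): ref=14.0000 raw=[16.5000 28.0000 28.0000]
After op 4 sync(1): ref=14.0000 raw=[16.5000 14.0000 28.0000]
After op 5 sync(0): ref=14.0000 raw=[14.0000 14.0000 28.0000]
After op 6 tick(8): ref=22.0000 raw=[24.0000 30.0000 44.0000]
Drift of clock 1 after op 6: 30.0000 - 22.0000 = 8.0000

Answer: 8.0000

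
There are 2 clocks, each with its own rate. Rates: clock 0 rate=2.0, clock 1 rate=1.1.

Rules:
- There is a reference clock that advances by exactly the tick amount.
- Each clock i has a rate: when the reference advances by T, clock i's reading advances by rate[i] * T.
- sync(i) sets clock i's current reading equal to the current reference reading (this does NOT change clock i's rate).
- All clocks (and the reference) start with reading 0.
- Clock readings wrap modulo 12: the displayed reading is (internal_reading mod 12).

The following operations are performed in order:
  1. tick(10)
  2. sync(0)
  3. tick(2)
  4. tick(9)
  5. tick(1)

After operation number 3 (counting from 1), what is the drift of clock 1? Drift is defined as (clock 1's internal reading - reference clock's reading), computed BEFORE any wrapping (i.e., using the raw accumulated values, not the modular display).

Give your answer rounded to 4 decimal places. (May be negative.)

Answer: 1.2000

Derivation:
After op 1 tick(10): ref=10.0000 raw=[20.0000 11.0000]
After op 2 sync(0): ref=10.0000 raw=[10.0000 11.0000]
After op 3 tick(2): ref=12.0000 raw=[14.0000 13.2000]
Drift of clock 1 after op 3: 13.2000 - 12.0000 = 1.2000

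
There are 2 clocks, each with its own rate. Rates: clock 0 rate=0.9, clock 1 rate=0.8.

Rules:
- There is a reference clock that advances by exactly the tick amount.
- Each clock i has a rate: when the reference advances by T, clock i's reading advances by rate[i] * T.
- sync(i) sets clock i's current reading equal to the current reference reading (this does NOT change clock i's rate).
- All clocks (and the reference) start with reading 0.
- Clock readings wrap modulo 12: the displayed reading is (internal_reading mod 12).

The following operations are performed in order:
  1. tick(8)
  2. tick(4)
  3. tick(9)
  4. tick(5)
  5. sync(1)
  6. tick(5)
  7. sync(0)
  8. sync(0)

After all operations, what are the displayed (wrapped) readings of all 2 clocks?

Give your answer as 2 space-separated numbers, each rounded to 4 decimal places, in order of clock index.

Answer: 7.0000 6.0000

Derivation:
After op 1 tick(8): ref=8.0000 raw=[7.2000 6.4000]
After op 2 tick(4): ref=12.0000 raw=[10.8000 9.6000]
After op 3 tick(9): ref=21.0000 raw=[18.9000 16.8000]
After op 4 tick(5): ref=26.0000 raw=[23.4000 20.8000]
After op 5 sync(1): ref=26.0000 raw=[23.4000 26.0000]
After op 6 tick(5): ref=31.0000 raw=[27.9000 30.0000]
After op 7 sync(0): ref=31.0000 raw=[31.0000 30.0000]
After op 8 sync(0): ref=31.0000 raw=[31.0000 30.0000]
Wrap final raw readings (mod 12): 31.0000 mod 12 = 7.0000; 30.0000 mod 12 = 6.0000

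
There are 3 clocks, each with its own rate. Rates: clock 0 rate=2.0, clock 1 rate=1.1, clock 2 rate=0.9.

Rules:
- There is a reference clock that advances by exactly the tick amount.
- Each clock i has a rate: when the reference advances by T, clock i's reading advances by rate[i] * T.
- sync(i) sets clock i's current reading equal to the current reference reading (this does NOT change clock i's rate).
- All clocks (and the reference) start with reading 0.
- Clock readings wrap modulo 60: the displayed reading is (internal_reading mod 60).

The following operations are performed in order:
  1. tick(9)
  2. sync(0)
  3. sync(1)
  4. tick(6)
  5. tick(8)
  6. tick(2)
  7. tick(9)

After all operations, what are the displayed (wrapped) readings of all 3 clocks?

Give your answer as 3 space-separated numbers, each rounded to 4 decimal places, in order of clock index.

After op 1 tick(9): ref=9.0000 raw=[18.0000 9.9000 8.1000]
After op 2 sync(0): ref=9.0000 raw=[9.0000 9.9000 8.1000]
After op 3 sync(1): ref=9.0000 raw=[9.0000 9.0000 8.1000]
After op 4 tick(6): ref=15.0000 raw=[21.0000 15.6000 13.5000]
After op 5 tick(8): ref=23.0000 raw=[37.0000 24.4000 20.7000]
After op 6 tick(2): ref=25.0000 raw=[41.0000 26.6000 22.5000]
After op 7 tick(9): ref=34.0000 raw=[59.0000 36.5000 30.6000]
Wrap final raw readings (mod 60): 59.0000 mod 60 = 59.0000; 36.5000 mod 60 = 36.5000; 30.6000 mod 60 = 30.6000

Answer: 59.0000 36.5000 30.6000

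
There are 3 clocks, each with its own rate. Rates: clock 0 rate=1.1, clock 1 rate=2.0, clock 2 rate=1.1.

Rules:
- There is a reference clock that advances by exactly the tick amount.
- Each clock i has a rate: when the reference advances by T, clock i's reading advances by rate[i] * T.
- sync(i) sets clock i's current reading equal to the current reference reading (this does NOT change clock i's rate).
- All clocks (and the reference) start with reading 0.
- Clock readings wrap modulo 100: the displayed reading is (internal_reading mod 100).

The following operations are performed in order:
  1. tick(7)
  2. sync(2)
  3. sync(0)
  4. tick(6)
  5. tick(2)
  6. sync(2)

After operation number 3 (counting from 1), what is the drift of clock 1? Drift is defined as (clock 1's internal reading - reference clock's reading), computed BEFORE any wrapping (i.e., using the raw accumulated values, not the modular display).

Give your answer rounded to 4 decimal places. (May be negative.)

After op 1 tick(7): ref=7.0000 raw=[7.7000 14.0000 7.7000]
After op 2 sync(2): ref=7.0000 raw=[7.7000 14.0000 7.0000]
After op 3 sync(0): ref=7.0000 raw=[7.0000 14.0000 7.0000]
Drift of clock 1 after op 3: 14.0000 - 7.0000 = 7.0000

Answer: 7.0000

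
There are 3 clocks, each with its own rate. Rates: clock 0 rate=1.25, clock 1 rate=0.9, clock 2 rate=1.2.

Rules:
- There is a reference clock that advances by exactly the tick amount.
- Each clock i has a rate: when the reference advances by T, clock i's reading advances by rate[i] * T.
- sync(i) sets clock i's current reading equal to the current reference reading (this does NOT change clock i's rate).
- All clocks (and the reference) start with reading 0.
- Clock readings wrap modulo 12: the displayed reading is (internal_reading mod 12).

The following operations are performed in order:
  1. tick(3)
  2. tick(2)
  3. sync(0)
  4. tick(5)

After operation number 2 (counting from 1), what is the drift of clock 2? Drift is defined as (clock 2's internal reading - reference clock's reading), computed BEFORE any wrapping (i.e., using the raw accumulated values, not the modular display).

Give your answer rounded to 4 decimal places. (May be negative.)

After op 1 tick(3): ref=3.0000 raw=[3.7500 2.7000 3.6000]
After op 2 tick(2): ref=5.0000 raw=[6.2500 4.5000 6.0000]
Drift of clock 2 after op 2: 6.0000 - 5.0000 = 1.0000

Answer: 1.0000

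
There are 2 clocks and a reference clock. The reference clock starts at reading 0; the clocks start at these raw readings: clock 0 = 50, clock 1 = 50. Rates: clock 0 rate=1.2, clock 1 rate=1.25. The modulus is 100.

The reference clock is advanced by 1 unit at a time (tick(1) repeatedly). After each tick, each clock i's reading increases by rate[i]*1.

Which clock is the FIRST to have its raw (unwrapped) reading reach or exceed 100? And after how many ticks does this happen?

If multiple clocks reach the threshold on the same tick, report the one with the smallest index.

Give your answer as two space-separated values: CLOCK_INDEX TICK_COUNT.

clock 0: start=50, rate=1.2, needs 100-50 = 50; ticks = ceil(50/1.2) = ceil(41.6667) = 42; reading at tick 42 = 50 + 1.2*42 = 100.4000
clock 1: start=50, rate=1.25, needs 100-50 = 50; ticks = ceil(50/1.25) = ceil(40.0000) = 40; reading at tick 40 = 50 + 1.25*40 = 100.0000
Minimum tick count = 40; winners = [1]; smallest index = 1

Answer: 1 40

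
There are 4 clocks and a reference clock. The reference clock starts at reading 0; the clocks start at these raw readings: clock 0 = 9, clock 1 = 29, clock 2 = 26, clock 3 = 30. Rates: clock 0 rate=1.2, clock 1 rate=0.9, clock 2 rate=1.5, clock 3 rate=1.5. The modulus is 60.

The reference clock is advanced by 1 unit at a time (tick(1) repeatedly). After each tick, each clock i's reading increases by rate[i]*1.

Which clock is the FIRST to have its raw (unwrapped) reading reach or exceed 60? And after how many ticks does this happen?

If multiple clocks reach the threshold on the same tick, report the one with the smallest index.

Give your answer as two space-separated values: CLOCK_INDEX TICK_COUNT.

Answer: 3 20

Derivation:
clock 0: start=9, rate=1.2, needs 60-9 = 51; ticks = ceil(51/1.2) = ceil(42.5000) = 43; reading at tick 43 = 9 + 1.2*43 = 60.6000
clock 1: start=29, rate=0.9, needs 60-29 = 31; ticks = ceil(31/0.9) = ceil(34.4444) = 35; reading at tick 35 = 29 + 0.9*35 = 60.5000
clock 2: start=26, rate=1.5, needs 60-26 = 34; ticks = ceil(34/1.5) = ceil(22.6667) = 23; reading at tick 23 = 26 + 1.5*23 = 60.5000
clock 3: start=30, rate=1.5, needs 60-30 = 30; ticks = ceil(30/1.5) = ceil(20.0000) = 20; reading at tick 20 = 30 + 1.5*20 = 60.0000
Minimum tick count = 20; winners = [3]; smallest index = 3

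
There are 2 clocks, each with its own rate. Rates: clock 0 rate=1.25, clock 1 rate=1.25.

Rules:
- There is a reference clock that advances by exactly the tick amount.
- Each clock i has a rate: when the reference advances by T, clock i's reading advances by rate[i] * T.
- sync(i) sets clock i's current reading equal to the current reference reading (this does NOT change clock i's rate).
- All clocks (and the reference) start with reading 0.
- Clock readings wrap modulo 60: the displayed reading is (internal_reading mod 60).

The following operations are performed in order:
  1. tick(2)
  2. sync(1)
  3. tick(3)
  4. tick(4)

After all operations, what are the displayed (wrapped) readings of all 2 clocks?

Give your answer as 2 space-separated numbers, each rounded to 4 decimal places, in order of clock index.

After op 1 tick(2): ref=2.0000 raw=[2.5000 2.5000]
After op 2 sync(1): ref=2.0000 raw=[2.5000 2.0000]
After op 3 tick(3): ref=5.0000 raw=[6.2500 5.7500]
After op 4 tick(4): ref=9.0000 raw=[11.2500 10.7500]
Wrap final raw readings (mod 60): 11.2500 mod 60 = 11.2500; 10.7500 mod 60 = 10.7500

Answer: 11.2500 10.7500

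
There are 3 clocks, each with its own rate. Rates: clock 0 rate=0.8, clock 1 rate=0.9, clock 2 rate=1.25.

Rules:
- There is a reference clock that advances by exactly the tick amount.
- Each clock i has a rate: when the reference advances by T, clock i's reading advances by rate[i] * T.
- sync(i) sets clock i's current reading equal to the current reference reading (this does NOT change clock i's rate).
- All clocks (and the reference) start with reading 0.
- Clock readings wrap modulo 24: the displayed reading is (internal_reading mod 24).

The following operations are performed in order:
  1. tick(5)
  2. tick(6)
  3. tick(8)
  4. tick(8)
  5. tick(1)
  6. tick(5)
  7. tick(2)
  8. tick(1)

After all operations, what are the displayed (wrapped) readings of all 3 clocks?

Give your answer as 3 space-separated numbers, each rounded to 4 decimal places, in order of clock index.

Answer: 4.8000 8.4000 21.0000

Derivation:
After op 1 tick(5): ref=5.0000 raw=[4.0000 4.5000 6.2500]
After op 2 tick(6): ref=11.0000 raw=[8.8000 9.9000 13.7500]
After op 3 tick(8): ref=19.0000 raw=[15.2000 17.1000 23.7500]
After op 4 tick(8): ref=27.0000 raw=[21.6000 24.3000 33.7500]
After op 5 tick(1): ref=28.0000 raw=[22.4000 25.2000 35.0000]
After op 6 tick(5): ref=33.0000 raw=[26.4000 29.7000 41.2500]
After op 7 tick(2): ref=35.0000 raw=[28.0000 31.5000 43.7500]
After op 8 tick(1): ref=36.0000 raw=[28.8000 32.4000 45.0000]
Wrap final raw readings (mod 24): 28.8000 mod 24 = 4.8000; 32.4000 mod 24 = 8.4000; 45.0000 mod 24 = 21.0000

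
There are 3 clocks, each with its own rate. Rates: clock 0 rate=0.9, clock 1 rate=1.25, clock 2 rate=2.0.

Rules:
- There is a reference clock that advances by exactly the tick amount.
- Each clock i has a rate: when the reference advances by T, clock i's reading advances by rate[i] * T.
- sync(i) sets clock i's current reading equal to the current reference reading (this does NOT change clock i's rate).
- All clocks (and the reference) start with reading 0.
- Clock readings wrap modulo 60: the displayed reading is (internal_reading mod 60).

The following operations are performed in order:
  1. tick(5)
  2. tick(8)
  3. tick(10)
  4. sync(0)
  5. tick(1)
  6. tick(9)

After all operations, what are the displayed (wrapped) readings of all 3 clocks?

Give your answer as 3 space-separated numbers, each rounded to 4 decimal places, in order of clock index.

After op 1 tick(5): ref=5.0000 raw=[4.5000 6.2500 10.0000]
After op 2 tick(8): ref=13.0000 raw=[11.7000 16.2500 26.0000]
After op 3 tick(10): ref=23.0000 raw=[20.7000 28.7500 46.0000]
After op 4 sync(0): ref=23.0000 raw=[23.0000 28.7500 46.0000]
After op 5 tick(1): ref=24.0000 raw=[23.9000 30.0000 48.0000]
After op 6 tick(9): ref=33.0000 raw=[32.0000 41.2500 66.0000]
Wrap final raw readings (mod 60): 32.0000 mod 60 = 32.0000; 41.2500 mod 60 = 41.2500; 66.0000 mod 60 = 6.0000

Answer: 32.0000 41.2500 6.0000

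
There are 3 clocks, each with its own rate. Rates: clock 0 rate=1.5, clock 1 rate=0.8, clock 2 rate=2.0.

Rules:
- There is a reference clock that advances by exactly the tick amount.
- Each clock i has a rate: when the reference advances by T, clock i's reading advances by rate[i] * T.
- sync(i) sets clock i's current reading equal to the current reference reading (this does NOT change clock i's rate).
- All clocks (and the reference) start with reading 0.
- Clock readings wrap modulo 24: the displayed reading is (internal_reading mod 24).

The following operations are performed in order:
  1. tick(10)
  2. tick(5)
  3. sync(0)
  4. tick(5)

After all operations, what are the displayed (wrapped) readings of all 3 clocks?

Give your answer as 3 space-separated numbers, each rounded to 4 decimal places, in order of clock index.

Answer: 22.5000 16.0000 16.0000

Derivation:
After op 1 tick(10): ref=10.0000 raw=[15.0000 8.0000 20.0000]
After op 2 tick(5): ref=15.0000 raw=[22.5000 12.0000 30.0000]
After op 3 sync(0): ref=15.0000 raw=[15.0000 12.0000 30.0000]
After op 4 tick(5): ref=20.0000 raw=[22.5000 16.0000 40.0000]
Wrap final raw readings (mod 24): 22.5000 mod 24 = 22.5000; 16.0000 mod 24 = 16.0000; 40.0000 mod 24 = 16.0000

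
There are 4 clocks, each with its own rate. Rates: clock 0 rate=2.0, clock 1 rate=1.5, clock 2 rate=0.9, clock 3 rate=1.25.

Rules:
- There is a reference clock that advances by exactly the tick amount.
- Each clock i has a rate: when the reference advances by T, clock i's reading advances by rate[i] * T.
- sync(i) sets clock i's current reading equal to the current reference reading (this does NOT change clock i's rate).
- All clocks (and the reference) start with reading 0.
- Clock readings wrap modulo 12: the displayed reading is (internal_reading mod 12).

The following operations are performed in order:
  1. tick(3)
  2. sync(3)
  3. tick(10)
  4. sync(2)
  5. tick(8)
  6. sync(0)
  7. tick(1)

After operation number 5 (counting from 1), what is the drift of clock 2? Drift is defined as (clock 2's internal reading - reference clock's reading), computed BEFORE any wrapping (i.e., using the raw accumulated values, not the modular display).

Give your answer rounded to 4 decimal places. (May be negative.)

Answer: -0.8000

Derivation:
After op 1 tick(3): ref=3.0000 raw=[6.0000 4.5000 2.7000 3.7500]
After op 2 sync(3): ref=3.0000 raw=[6.0000 4.5000 2.7000 3.0000]
After op 3 tick(10): ref=13.0000 raw=[26.0000 19.5000 11.7000 15.5000]
After op 4 sync(2): ref=13.0000 raw=[26.0000 19.5000 13.0000 15.5000]
After op 5 tick(8): ref=21.0000 raw=[42.0000 31.5000 20.2000 25.5000]
Drift of clock 2 after op 5: 20.2000 - 21.0000 = -0.8000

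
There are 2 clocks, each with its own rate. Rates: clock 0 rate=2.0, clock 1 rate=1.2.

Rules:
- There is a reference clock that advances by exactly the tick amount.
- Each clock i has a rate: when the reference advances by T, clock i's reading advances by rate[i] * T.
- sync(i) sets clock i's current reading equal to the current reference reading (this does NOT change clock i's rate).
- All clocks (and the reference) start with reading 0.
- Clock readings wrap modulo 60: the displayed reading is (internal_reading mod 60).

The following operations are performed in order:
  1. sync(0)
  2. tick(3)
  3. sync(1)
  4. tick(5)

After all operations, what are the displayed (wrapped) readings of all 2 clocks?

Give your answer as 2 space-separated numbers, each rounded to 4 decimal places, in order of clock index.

After op 1 sync(0): ref=0.0000 raw=[0.0000 0.0000]
After op 2 tick(3): ref=3.0000 raw=[6.0000 3.6000]
After op 3 sync(1): ref=3.0000 raw=[6.0000 3.0000]
After op 4 tick(5): ref=8.0000 raw=[16.0000 9.0000]
Wrap final raw readings (mod 60): 16.0000 mod 60 = 16.0000; 9.0000 mod 60 = 9.0000

Answer: 16.0000 9.0000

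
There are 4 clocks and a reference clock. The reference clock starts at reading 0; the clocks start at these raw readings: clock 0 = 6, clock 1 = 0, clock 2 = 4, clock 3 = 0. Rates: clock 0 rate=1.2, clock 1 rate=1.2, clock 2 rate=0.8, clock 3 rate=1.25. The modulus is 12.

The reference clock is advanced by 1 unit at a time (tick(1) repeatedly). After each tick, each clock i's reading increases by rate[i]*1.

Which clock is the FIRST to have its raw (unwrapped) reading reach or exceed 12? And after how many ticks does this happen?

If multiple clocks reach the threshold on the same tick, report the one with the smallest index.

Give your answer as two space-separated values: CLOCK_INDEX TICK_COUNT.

clock 0: start=6, rate=1.2, needs 12-6 = 6; ticks = ceil(6/1.2) = ceil(5.0000) = 5; reading at tick 5 = 6 + 1.2*5 = 12.0000
clock 1: start=0, rate=1.2, needs 12-0 = 12; ticks = ceil(12/1.2) = ceil(10.0000) = 10; reading at tick 10 = 0 + 1.2*10 = 12.0000
clock 2: start=4, rate=0.8, needs 12-4 = 8; ticks = ceil(8/0.8) = ceil(10.0000) = 10; reading at tick 10 = 4 + 0.8*10 = 12.0000
clock 3: start=0, rate=1.25, needs 12-0 = 12; ticks = ceil(12/1.25) = ceil(9.6000) = 10; reading at tick 10 = 0 + 1.25*10 = 12.5000
Minimum tick count = 5; winners = [0]; smallest index = 0

Answer: 0 5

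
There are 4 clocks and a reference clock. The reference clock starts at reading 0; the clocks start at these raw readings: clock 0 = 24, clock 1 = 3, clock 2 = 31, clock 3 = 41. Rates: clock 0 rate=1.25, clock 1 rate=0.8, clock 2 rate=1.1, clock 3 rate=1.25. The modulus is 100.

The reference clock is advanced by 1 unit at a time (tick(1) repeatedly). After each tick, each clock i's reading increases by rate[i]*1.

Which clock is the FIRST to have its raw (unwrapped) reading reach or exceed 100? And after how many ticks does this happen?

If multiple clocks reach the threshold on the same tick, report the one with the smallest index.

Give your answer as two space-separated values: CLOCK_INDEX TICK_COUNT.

Answer: 3 48

Derivation:
clock 0: start=24, rate=1.25, needs 100-24 = 76; ticks = ceil(76/1.25) = ceil(60.8000) = 61; reading at tick 61 = 24 + 1.25*61 = 100.2500
clock 1: start=3, rate=0.8, needs 100-3 = 97; ticks = ceil(97/0.8) = ceil(121.2500) = 122; reading at tick 122 = 3 + 0.8*122 = 100.6000
clock 2: start=31, rate=1.1, needs 100-31 = 69; ticks = ceil(69/1.1) = ceil(62.7273) = 63; reading at tick 63 = 31 + 1.1*63 = 100.3000
clock 3: start=41, rate=1.25, needs 100-41 = 59; ticks = ceil(59/1.25) = ceil(47.2000) = 48; reading at tick 48 = 41 + 1.25*48 = 101.0000
Minimum tick count = 48; winners = [3]; smallest index = 3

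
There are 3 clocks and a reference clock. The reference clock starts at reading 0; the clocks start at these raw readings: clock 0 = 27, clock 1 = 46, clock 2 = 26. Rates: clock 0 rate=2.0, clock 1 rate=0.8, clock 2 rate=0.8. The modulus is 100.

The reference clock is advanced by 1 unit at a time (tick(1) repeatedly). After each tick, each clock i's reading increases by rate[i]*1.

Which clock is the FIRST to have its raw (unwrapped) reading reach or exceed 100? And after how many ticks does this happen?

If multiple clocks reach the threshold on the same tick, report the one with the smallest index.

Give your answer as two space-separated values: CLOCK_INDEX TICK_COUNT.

clock 0: start=27, rate=2.0, needs 100-27 = 73; ticks = ceil(73/2.0) = ceil(36.5000) = 37; reading at tick 37 = 27 + 2.0*37 = 101.0000
clock 1: start=46, rate=0.8, needs 100-46 = 54; ticks = ceil(54/0.8) = ceil(67.5000) = 68; reading at tick 68 = 46 + 0.8*68 = 100.4000
clock 2: start=26, rate=0.8, needs 100-26 = 74; ticks = ceil(74/0.8) = ceil(92.5000) = 93; reading at tick 93 = 26 + 0.8*93 = 100.4000
Minimum tick count = 37; winners = [0]; smallest index = 0

Answer: 0 37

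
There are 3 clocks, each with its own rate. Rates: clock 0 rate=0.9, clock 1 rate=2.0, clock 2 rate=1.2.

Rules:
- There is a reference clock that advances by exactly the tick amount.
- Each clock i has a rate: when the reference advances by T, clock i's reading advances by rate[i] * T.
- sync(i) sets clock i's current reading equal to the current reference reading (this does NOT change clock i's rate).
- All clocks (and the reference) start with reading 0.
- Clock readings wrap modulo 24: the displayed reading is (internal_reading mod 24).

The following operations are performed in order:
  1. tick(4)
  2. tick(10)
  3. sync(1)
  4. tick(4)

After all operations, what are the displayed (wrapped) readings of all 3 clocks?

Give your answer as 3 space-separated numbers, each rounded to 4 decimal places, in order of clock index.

Answer: 16.2000 22.0000 21.6000

Derivation:
After op 1 tick(4): ref=4.0000 raw=[3.6000 8.0000 4.8000]
After op 2 tick(10): ref=14.0000 raw=[12.6000 28.0000 16.8000]
After op 3 sync(1): ref=14.0000 raw=[12.6000 14.0000 16.8000]
After op 4 tick(4): ref=18.0000 raw=[16.2000 22.0000 21.6000]
Wrap final raw readings (mod 24): 16.2000 mod 24 = 16.2000; 22.0000 mod 24 = 22.0000; 21.6000 mod 24 = 21.6000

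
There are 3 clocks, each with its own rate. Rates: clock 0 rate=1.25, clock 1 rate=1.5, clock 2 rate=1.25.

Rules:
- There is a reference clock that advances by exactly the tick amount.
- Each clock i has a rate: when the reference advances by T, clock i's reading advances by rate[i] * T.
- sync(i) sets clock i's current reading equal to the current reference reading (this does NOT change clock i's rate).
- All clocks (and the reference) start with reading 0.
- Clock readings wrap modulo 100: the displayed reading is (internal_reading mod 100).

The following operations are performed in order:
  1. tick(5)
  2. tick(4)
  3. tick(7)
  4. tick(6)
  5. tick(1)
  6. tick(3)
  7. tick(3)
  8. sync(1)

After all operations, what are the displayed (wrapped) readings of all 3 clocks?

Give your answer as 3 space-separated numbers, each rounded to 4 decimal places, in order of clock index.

After op 1 tick(5): ref=5.0000 raw=[6.2500 7.5000 6.2500]
After op 2 tick(4): ref=9.0000 raw=[11.2500 13.5000 11.2500]
After op 3 tick(7): ref=16.0000 raw=[20.0000 24.0000 20.0000]
After op 4 tick(6): ref=22.0000 raw=[27.5000 33.0000 27.5000]
After op 5 tick(1): ref=23.0000 raw=[28.7500 34.5000 28.7500]
After op 6 tick(3): ref=26.0000 raw=[32.5000 39.0000 32.5000]
After op 7 tick(3): ref=29.0000 raw=[36.2500 43.5000 36.2500]
After op 8 sync(1): ref=29.0000 raw=[36.2500 29.0000 36.2500]
Wrap final raw readings (mod 100): 36.2500 mod 100 = 36.2500; 29.0000 mod 100 = 29.0000; 36.2500 mod 100 = 36.2500

Answer: 36.2500 29.0000 36.2500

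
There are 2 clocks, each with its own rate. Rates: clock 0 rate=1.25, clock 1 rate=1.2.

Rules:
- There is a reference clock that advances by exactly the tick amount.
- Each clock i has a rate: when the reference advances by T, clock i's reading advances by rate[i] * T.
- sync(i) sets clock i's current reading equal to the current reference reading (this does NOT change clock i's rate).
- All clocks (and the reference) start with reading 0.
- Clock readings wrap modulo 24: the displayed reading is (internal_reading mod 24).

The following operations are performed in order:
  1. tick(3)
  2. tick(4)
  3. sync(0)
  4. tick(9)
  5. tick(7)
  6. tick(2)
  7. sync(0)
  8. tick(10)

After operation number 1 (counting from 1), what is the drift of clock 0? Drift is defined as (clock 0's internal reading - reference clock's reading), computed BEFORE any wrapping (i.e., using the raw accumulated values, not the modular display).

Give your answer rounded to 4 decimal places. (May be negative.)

Answer: 0.7500

Derivation:
After op 1 tick(3): ref=3.0000 raw=[3.7500 3.6000]
Drift of clock 0 after op 1: 3.7500 - 3.0000 = 0.7500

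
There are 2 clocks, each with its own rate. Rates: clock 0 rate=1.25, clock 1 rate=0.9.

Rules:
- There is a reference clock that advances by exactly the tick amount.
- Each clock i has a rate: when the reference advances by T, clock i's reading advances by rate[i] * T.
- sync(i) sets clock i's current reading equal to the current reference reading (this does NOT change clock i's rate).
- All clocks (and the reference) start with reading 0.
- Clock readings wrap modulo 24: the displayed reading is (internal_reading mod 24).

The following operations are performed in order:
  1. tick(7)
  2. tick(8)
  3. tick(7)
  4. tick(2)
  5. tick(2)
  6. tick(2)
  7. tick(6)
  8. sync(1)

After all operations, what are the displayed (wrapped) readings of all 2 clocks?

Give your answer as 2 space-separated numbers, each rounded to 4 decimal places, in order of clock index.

After op 1 tick(7): ref=7.0000 raw=[8.7500 6.3000]
After op 2 tick(8): ref=15.0000 raw=[18.7500 13.5000]
After op 3 tick(7): ref=22.0000 raw=[27.5000 19.8000]
After op 4 tick(2): ref=24.0000 raw=[30.0000 21.6000]
After op 5 tick(2): ref=26.0000 raw=[32.5000 23.4000]
After op 6 tick(2): ref=28.0000 raw=[35.0000 25.2000]
After op 7 tick(6): ref=34.0000 raw=[42.5000 30.6000]
After op 8 sync(1): ref=34.0000 raw=[42.5000 34.0000]
Wrap final raw readings (mod 24): 42.5000 mod 24 = 18.5000; 34.0000 mod 24 = 10.0000

Answer: 18.5000 10.0000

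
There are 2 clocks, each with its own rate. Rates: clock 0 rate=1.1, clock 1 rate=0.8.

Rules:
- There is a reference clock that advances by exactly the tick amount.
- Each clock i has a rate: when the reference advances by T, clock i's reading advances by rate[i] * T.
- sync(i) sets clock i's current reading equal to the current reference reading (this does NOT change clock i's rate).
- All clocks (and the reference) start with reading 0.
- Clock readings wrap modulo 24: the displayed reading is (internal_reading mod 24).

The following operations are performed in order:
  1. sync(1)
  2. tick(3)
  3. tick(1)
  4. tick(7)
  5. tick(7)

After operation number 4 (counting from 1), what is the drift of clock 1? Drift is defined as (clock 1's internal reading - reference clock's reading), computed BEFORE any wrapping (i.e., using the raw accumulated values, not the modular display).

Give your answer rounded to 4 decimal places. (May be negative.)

After op 1 sync(1): ref=0.0000 raw=[0.0000 0.0000]
After op 2 tick(3): ref=3.0000 raw=[3.3000 2.4000]
After op 3 tick(1): ref=4.0000 raw=[4.4000 3.2000]
After op 4 tick(7): ref=11.0000 raw=[12.1000 8.8000]
Drift of clock 1 after op 4: 8.8000 - 11.0000 = -2.2000

Answer: -2.2000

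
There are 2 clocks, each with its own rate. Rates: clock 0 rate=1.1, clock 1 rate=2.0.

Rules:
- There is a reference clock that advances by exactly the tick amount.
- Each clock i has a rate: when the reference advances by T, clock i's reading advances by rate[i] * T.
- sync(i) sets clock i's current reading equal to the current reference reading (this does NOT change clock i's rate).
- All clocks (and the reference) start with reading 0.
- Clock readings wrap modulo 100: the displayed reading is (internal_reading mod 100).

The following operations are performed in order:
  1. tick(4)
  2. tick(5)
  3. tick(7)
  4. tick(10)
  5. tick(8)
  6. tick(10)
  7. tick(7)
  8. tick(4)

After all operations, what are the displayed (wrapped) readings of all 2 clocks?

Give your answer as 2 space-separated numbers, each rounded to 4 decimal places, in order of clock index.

Answer: 60.5000 10.0000

Derivation:
After op 1 tick(4): ref=4.0000 raw=[4.4000 8.0000]
After op 2 tick(5): ref=9.0000 raw=[9.9000 18.0000]
After op 3 tick(7): ref=16.0000 raw=[17.6000 32.0000]
After op 4 tick(10): ref=26.0000 raw=[28.6000 52.0000]
After op 5 tick(8): ref=34.0000 raw=[37.4000 68.0000]
After op 6 tick(10): ref=44.0000 raw=[48.4000 88.0000]
After op 7 tick(7): ref=51.0000 raw=[56.1000 102.0000]
After op 8 tick(4): ref=55.0000 raw=[60.5000 110.0000]
Wrap final raw readings (mod 100): 60.5000 mod 100 = 60.5000; 110.0000 mod 100 = 10.0000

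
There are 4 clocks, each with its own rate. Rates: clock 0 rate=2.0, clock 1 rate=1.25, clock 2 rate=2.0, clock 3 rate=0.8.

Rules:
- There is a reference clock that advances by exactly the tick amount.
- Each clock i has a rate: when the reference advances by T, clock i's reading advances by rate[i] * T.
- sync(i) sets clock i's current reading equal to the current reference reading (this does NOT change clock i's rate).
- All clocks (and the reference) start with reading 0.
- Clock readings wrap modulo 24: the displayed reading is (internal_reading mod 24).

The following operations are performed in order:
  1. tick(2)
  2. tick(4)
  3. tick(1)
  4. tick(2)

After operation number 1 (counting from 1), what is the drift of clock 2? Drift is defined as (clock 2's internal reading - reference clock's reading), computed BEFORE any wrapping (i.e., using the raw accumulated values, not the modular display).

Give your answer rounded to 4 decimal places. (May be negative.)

Answer: 2.0000

Derivation:
After op 1 tick(2): ref=2.0000 raw=[4.0000 2.5000 4.0000 1.6000]
Drift of clock 2 after op 1: 4.0000 - 2.0000 = 2.0000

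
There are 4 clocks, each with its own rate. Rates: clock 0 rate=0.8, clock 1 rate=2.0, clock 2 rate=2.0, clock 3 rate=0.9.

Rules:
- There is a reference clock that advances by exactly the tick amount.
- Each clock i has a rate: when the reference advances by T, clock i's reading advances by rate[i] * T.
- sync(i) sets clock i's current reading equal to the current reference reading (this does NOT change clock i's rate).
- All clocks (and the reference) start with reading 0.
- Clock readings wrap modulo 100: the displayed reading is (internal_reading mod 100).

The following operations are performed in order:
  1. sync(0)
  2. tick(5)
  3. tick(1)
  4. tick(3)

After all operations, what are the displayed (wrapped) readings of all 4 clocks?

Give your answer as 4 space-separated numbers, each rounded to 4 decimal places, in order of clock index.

After op 1 sync(0): ref=0.0000 raw=[0.0000 0.0000 0.0000 0.0000]
After op 2 tick(5): ref=5.0000 raw=[4.0000 10.0000 10.0000 4.5000]
After op 3 tick(1): ref=6.0000 raw=[4.8000 12.0000 12.0000 5.4000]
After op 4 tick(3): ref=9.0000 raw=[7.2000 18.0000 18.0000 8.1000]
Wrap final raw readings (mod 100): 7.2000 mod 100 = 7.2000; 18.0000 mod 100 = 18.0000; 18.0000 mod 100 = 18.0000; 8.1000 mod 100 = 8.1000

Answer: 7.2000 18.0000 18.0000 8.1000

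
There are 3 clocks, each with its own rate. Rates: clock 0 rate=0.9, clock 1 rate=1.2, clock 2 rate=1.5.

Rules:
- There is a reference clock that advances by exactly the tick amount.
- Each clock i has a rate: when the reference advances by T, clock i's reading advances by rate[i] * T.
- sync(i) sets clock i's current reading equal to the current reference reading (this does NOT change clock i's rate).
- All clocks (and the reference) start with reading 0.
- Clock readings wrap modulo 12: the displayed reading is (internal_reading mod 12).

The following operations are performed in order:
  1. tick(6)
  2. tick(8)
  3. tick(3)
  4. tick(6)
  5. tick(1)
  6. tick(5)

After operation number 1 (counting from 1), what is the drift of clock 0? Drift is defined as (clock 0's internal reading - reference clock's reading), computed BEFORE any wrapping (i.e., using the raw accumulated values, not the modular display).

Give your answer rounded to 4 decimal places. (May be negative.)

After op 1 tick(6): ref=6.0000 raw=[5.4000 7.2000 9.0000]
Drift of clock 0 after op 1: 5.4000 - 6.0000 = -0.6000

Answer: -0.6000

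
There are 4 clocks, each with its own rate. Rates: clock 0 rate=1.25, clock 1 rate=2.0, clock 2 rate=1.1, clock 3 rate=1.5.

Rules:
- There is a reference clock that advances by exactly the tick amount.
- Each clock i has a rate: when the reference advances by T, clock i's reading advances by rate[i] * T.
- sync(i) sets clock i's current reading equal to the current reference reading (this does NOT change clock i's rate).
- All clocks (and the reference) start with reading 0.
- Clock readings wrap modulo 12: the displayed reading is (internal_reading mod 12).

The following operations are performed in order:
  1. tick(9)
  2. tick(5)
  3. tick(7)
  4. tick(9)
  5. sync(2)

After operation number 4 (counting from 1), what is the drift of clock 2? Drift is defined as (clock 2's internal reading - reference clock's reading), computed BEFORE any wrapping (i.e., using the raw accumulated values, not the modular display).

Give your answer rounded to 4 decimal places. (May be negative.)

Answer: 3.0000

Derivation:
After op 1 tick(9): ref=9.0000 raw=[11.2500 18.0000 9.9000 13.5000]
After op 2 tick(5): ref=14.0000 raw=[17.5000 28.0000 15.4000 21.0000]
After op 3 tick(7): ref=21.0000 raw=[26.2500 42.0000 23.1000 31.5000]
After op 4 tick(9): ref=30.0000 raw=[37.5000 60.0000 33.0000 45.0000]
Drift of clock 2 after op 4: 33.0000 - 30.0000 = 3.0000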